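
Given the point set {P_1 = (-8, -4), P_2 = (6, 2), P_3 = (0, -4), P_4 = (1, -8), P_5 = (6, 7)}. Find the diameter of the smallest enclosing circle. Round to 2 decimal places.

17.89

The minimum enclosing circle of a finite set is fixed by two of the points (as a diameter) or three (as a circumcircle).
The minimum enclosing circle is determined by three boundary points: P_1, P_4, P_5.
Their circumcentre is (-29/62, 51/62) with r² = 153745/1922.
The farthest remaining point P_2 is at distance² 83065/1922 ≤ 153745/1922.
Diameter = 2r = 2√(153745/1922) ≈ 17.89.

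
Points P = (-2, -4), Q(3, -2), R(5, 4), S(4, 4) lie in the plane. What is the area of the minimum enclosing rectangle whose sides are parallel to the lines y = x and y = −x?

In coordinates u = x + y, v = x − y the rectangle is axis-aligned; the map (x,y)→(u,v) scales areas by 2.
u-values: -6, 1, 9, 8; range = 9 − (-6) = 15.
v-values: 2, 5, 1, 0; range = 5 − 0 = 5.
Area = (15 × 5) / 2 = 37.5.

37.5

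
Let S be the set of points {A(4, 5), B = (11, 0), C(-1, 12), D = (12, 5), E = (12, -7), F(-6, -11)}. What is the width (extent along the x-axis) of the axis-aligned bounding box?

18

max x = 12, min x = -6, so width = 18.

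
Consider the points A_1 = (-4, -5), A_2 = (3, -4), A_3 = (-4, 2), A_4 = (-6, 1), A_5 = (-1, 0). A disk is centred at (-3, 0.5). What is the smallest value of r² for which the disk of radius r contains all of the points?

56.25

The required radius is the distance from (-3, 0.5) to the farthest point.
Squared distances: 31.25, 56.25, 3.25, 9.25, 4.25.
Maximum is 56.25, attained at A_2.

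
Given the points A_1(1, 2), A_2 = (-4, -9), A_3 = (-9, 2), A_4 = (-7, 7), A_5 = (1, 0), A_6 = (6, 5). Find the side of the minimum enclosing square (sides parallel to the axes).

16

The bounding box has width 15 and height 16.
An axis-aligned square enclosing the set must have side ≥ max(width, height).
So the minimum side is max(15, 16) = 16.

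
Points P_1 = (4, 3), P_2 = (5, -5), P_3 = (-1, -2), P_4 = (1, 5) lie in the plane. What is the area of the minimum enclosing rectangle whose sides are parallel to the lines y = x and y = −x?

70

In coordinates u = x + y, v = x − y the rectangle is axis-aligned; the map (x,y)→(u,v) scales areas by 2.
u-values: 7, 0, -3, 6; range = 7 − (-3) = 10.
v-values: 1, 10, 1, -4; range = 10 − (-4) = 14.
Area = (10 × 14) / 2 = 70.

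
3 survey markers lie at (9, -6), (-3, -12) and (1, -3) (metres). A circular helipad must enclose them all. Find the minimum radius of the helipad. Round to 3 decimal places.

6.708

Call the three points A, B, C in the order given.
Side lengths²: AB² = 180, AC² = 73, BC² = 97.
Since AB² = 180 ≥ 97 + 73 = 170, the angle opposite AB is not acute, so the smallest enclosing circle has AB as diameter.
Centre = midpoint of AB = (3, -9), r² = 180/4 = 45.
r = √45 ≈ 6.708.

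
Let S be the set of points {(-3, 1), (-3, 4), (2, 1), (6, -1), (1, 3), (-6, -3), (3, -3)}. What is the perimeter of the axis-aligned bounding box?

Width = max x − min x = 6 − (-6) = 12.
Height = max y − min y = 4 − (-3) = 7.
Perimeter = 2(12 + 7) = 38.

38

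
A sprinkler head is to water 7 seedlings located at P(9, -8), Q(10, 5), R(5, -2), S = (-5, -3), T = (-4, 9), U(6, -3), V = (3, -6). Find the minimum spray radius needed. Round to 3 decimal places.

By Welzl's lemma the MEC is supported by two points (diametrically opposite) or three points (on a circumcircle).
The farthest pair is P–T with squared distance 458. The circle on this segment as diameter has centre (2.5, 0.5) and r² = 458/4 = 114.5.
Check Q: distance² to centre = 76.5 ≤ 114.5, so it lies inside.
All remaining points lie in this disk, and no smaller disk contains both endpoints, so this is the minimum enclosing circle.
r = √(114.5) ≈ 10.700.

10.700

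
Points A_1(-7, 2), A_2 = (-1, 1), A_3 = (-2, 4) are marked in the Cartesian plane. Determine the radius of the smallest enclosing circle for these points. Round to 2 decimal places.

Side lengths²: A_1A_2² = 37, A_1A_3² = 29, A_2A_3² = 10.
Since A_1A_2² = 37 < 29 + 10 = 39, the triangle is acute, so the smallest enclosing circle is the circumcircle.
Circumcentre = (-135/34, 57/34), r² = 5365/578.
r = √(5365/578) ≈ 3.05.

3.05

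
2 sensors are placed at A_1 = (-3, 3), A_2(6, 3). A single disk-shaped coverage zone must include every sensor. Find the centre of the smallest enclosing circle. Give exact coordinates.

(1.5, 3)

The smallest circle enclosing two points has them as diameter endpoints.
Centre = midpoint = (1.5, 3); r² = |A_1A_2|²/4 = 81/4 = 20.25.
Centre = (1.5, 3).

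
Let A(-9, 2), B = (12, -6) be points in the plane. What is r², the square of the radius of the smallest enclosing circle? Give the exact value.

The smallest circle enclosing two points has them as diameter endpoints.
Centre = midpoint = (1.5, -2); r² = |AB|²/4 = 505/4 = 126.25.

126.25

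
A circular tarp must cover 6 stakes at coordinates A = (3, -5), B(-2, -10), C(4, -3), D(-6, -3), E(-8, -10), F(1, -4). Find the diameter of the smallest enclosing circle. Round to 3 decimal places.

13.892

The farthest pair is C–E with squared distance 193. The circle on this segment as diameter has centre (-2, -6.5) and r² = 193/4 = 48.25.
Check A: distance² to centre = 27.25 ≤ 48.25, so it lies inside.
All remaining points lie in this disk, and no smaller disk contains both endpoints, so this is the minimum enclosing circle.
Diameter = 2r = 2√(48.25) ≈ 13.892.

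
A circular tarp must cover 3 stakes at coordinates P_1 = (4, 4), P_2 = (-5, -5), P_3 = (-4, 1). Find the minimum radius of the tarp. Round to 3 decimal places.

Side lengths²: P_1P_2² = 162, P_1P_3² = 73, P_2P_3² = 37.
Since P_1P_2² = 162 ≥ 73 + 37 = 110, the angle opposite P_1P_2 is not acute, so the smallest enclosing circle has P_1P_2 as diameter.
Centre = midpoint of P_1P_2 = (-0.5, -0.5), r² = 162/4 = 40.5.
r = √(40.5) ≈ 6.364.

6.364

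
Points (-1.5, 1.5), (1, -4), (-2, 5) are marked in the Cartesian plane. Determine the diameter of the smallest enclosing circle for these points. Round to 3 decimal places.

9.487

Call the three points A, B, C in the order given.
Side lengths²: AB² = 36.5, AC² = 12.5, BC² = 90.
Since BC² = 90 ≥ 36.5 + 12.5 = 49, the angle opposite BC is not acute, so the smallest enclosing circle has BC as diameter.
Centre = midpoint of BC = (-0.5, 0.5), r² = 90/4 = 22.5.
Diameter = 2r = 2√(22.5) ≈ 9.487.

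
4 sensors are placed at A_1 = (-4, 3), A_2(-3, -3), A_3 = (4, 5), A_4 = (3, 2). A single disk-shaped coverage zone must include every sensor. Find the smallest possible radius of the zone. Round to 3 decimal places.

5.315

A smallest enclosing disk is always determined by at most three of the input points on its boundary.
The farthest pair is A_2–A_3 with squared distance 113. The circle on this segment as diameter has centre (0.5, 1) and r² = 113/4 = 28.25.
Check A_1: distance² to centre = 24.25 ≤ 28.25, so it lies inside.
All remaining points lie in this disk, and no smaller disk contains both endpoints, so this is the minimum enclosing circle.
r = √(28.25) ≈ 5.315.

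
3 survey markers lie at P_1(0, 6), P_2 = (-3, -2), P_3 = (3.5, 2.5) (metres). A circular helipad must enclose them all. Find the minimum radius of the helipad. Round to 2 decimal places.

Side lengths²: P_1P_2² = 73, P_1P_3² = 24.5, P_2P_3² = 62.5.
Since P_1P_2² = 73 < 62.5 + 24.5 = 87, the triangle is acute, so the smallest enclosing circle is the circumcircle.
Circumcentre = (-17/22, 19/11), r² = 9125/484.
r = √(9125/484) ≈ 4.34.

4.34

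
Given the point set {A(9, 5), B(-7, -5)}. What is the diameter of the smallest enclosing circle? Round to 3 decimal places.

18.868

The smallest circle enclosing two points has them as diameter endpoints.
Centre = midpoint = (1, 0); r² = |AB|²/4 = 356/4 = 89.
Diameter = 2r = 2√89 ≈ 18.868.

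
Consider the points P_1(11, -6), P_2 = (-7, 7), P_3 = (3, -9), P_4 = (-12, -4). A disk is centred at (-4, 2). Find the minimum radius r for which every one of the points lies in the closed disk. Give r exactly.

17

The required radius is the distance from (-4, 2) to the farthest point.
Squared distances: 289, 34, 170, 100.
Maximum is 289, attained at P_1.
r = √289 = 17.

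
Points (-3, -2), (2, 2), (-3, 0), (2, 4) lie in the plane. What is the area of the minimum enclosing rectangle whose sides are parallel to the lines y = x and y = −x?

16.5

In coordinates u = x + y, v = x − y the rectangle is axis-aligned; the map (x,y)→(u,v) scales areas by 2.
u-values: -5, 4, -3, 6; range = 6 − (-5) = 11.
v-values: -1, 0, -3, -2; range = 0 − (-3) = 3.
Area = (11 × 3) / 2 = 16.5.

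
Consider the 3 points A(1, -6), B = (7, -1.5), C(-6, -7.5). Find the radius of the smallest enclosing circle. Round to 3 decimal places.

7.159

Side lengths²: AB² = 56.25, AC² = 51.25, BC² = 205.
Since BC² = 205 ≥ 56.25 + 51.25 = 107.5, the angle opposite BC is not acute, so the smallest enclosing circle has BC as diameter.
Centre = midpoint of BC = (0.5, -4.5), r² = 205/4 = 51.25.
r = √(51.25) ≈ 7.159.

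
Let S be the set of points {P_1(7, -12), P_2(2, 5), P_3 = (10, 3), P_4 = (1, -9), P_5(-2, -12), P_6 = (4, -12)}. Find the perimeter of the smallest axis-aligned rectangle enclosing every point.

Width = max x − min x = 10 − (-2) = 12.
Height = max y − min y = 5 − (-12) = 17.
Perimeter = 2(12 + 17) = 58.

58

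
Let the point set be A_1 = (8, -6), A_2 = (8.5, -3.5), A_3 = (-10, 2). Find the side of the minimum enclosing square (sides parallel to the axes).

18.5

The bounding box has width 18.5 and height 8.
An axis-aligned square enclosing the set must have side ≥ max(width, height).
So the minimum side is max(18.5, 8) = 18.5.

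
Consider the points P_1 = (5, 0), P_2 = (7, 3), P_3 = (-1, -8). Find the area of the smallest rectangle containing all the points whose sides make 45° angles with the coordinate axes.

In coordinates u = x + y, v = x − y the rectangle is axis-aligned; the map (x,y)→(u,v) scales areas by 2.
u-values: 5, 10, -9; range = 10 − (-9) = 19.
v-values: 5, 4, 7; range = 7 − 4 = 3.
Area = (19 × 3) / 2 = 28.5.

28.5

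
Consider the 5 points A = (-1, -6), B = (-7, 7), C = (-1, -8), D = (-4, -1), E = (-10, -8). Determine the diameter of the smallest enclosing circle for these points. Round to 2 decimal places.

16.48

The minimum enclosing circle of a finite set is fixed by two of the points (as a diameter) or three (as a circumcircle).
The minimum enclosing circle is determined by three boundary points: B, C, E.
Their circumcentre is (-5.5, -1.1) with r² = 67.86.
The farthest remaining point A is at distance² 44.26 ≤ 67.86.
Diameter = 2r = 2√(67.86) ≈ 16.48.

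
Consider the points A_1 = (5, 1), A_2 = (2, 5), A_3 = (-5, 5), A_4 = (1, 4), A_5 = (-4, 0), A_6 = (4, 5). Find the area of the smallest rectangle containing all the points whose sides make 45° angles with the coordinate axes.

In coordinates u = x + y, v = x − y the rectangle is axis-aligned; the map (x,y)→(u,v) scales areas by 2.
u-values: 6, 7, 0, 5, -4, 9; range = 9 − (-4) = 13.
v-values: 4, -3, -10, -3, -4, -1; range = 4 − (-10) = 14.
Area = (13 × 14) / 2 = 91.

91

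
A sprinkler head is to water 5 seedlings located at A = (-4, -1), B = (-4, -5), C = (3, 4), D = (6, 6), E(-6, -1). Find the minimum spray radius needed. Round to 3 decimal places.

The farthest pair is B–D with squared distance 221. The circle on this segment as diameter has centre (1, 0.5) and r² = 221/4 = 55.25.
Check A: distance² to centre = 27.25 ≤ 55.25, so it lies inside.
All remaining points lie in this disk, and no smaller disk contains both endpoints, so this is the minimum enclosing circle.
r = √(55.25) ≈ 7.433.

7.433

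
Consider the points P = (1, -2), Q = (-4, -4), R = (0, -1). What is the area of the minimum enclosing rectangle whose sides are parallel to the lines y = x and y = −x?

10.5

In coordinates u = x + y, v = x − y the rectangle is axis-aligned; the map (x,y)→(u,v) scales areas by 2.
u-values: -1, -8, -1; range = -1 − (-8) = 7.
v-values: 3, 0, 1; range = 3 − 0 = 3.
Area = (7 × 3) / 2 = 10.5.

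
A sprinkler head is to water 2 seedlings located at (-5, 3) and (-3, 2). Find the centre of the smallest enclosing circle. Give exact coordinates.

The smallest circle enclosing two points has them as diameter endpoints.
Centre = midpoint = (-4, 2.5); r² = |(-5, 3)−(-3, 2)|²/4 = 5/4 = 1.25.
Centre = (-4, 2.5).

(-4, 2.5)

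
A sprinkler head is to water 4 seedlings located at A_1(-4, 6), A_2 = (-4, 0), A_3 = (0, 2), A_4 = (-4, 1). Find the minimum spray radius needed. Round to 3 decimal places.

By Welzl's lemma the MEC is supported by two points (diametrically opposite) or three points (on a circumcircle).
The minimum enclosing circle is determined by three boundary points: A_1, A_2, A_3.
Their circumcentre is (-3, 3) with r² = 10.
The farthest remaining point A_4 is at distance² 5 ≤ 10.
r = √10 ≈ 3.162.

3.162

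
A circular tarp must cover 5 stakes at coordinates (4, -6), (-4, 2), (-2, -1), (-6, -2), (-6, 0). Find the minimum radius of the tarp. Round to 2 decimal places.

5.83

A smallest enclosing disk is always determined by at most three of the input points on its boundary.
The farthest pair is (4, -6)–(-6, 0) with squared distance 136. The circle on this segment as diameter has centre (-1, -3) and r² = 136/4 = 34.
Check (-4, 2): distance² to centre = 34 ≤ 34, so it lies inside.
All remaining points lie in this disk, and no smaller disk contains both endpoints, so this is the minimum enclosing circle.
r = √34 ≈ 5.83.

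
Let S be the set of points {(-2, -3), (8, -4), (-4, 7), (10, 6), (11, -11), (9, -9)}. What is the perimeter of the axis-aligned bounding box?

66

Width = max x − min x = 11 − (-4) = 15.
Height = max y − min y = 7 − (-11) = 18.
Perimeter = 2(15 + 18) = 66.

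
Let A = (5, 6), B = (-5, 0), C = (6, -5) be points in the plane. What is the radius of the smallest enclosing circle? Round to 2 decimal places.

6.71

Side lengths²: AB² = 136, AC² = 122, BC² = 146.
Since BC² = 146 < 136 + 122 = 258, the triangle is acute, so the smallest enclosing circle is the circumcircle.
Circumcentre = (99/58, 9/58), r² = 75701/1682.
r = √(75701/1682) ≈ 6.71.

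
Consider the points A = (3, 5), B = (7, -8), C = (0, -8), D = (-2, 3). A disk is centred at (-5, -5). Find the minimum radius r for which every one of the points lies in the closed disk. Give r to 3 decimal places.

12.806

The required radius is the distance from (-5, -5) to the farthest point.
Squared distances: 164, 153, 34, 73.
Maximum is 164, attained at A.
r = √164 ≈ 12.806.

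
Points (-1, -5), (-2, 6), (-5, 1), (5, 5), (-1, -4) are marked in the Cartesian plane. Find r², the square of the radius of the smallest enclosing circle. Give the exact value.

25925/722

The minimum enclosing circle of a finite set is fixed by two of the points (as a diameter) or three (as a circumcircle).
The minimum enclosing circle is determined by three boundary points: (-1, -5), (-2, 6), (5, 5).
Their circumcentre is (31/38, 27/38) with r² = 25925/722.
The farthest remaining point (-5, 1) is at distance² 24481/722 ≤ 25925/722.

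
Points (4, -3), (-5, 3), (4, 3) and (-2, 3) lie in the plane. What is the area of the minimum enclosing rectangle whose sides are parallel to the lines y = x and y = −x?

67.5

In coordinates u = x + y, v = x − y the rectangle is axis-aligned; the map (x,y)→(u,v) scales areas by 2.
u-values: 1, -2, 7, 1; range = 7 − (-2) = 9.
v-values: 7, -8, 1, -5; range = 7 − (-8) = 15.
Area = (9 × 15) / 2 = 67.5.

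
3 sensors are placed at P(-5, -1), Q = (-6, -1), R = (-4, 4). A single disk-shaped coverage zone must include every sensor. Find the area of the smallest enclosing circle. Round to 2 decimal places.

22.78

Side lengths²: PQ² = 1, PR² = 26, QR² = 29.
Since QR² = 29 ≥ 26 + 1 = 27, the angle opposite QR is not acute, so the smallest enclosing circle has QR as diameter.
Centre = midpoint of QR = (-5, 1.5), r² = 29/4 = 7.25.
Area = π·r² = π·7.25 ≈ 22.78.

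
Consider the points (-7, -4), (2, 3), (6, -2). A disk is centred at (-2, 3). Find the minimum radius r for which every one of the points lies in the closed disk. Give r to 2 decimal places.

9.43

The required radius is the distance from (-2, 3) to the farthest point.
Squared distances: 74, 16, 89.
Maximum is 89, attained at (6, -2).
r = √89 ≈ 9.43.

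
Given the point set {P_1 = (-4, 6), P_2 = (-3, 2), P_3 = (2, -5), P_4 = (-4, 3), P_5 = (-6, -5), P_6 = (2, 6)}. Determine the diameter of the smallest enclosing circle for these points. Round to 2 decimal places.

The farthest pair is P_5–P_6 with squared distance 185. The circle on this segment as diameter has centre (-2, 0.5) and r² = 185/4 = 46.25.
Check P_1: distance² to centre = 34.25 ≤ 46.25, so it lies inside.
All remaining points lie in this disk, and no smaller disk contains both endpoints, so this is the minimum enclosing circle.
Diameter = 2r = 2√(46.25) ≈ 13.60.

13.60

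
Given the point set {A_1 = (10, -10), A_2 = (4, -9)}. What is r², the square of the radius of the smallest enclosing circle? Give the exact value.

The smallest circle enclosing two points has them as diameter endpoints.
Centre = midpoint = (7, -9.5); r² = |A_1A_2|²/4 = 37/4 = 9.25.

9.25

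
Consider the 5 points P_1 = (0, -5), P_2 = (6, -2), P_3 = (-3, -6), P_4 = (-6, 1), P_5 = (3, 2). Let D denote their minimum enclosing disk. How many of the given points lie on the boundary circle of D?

The minimum enclosing circle of a finite set is fixed by two of the points (as a diameter) or three (as a circumcircle).
The minimum enclosing circle is determined by three boundary points: P_2, P_3, P_4.
Their circumcentre is (-0.02, -0.58) with r² = 38.2568.
The farthest remaining point P_1 is at distance² 19.5368 ≤ 38.2568.
The points at distance exactly r from the centre are P_2, P_3, P_4 — 3 points.

3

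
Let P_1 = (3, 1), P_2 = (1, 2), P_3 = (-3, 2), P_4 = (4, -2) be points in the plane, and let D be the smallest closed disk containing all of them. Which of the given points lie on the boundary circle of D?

The farthest pair is P_3–P_4 with squared distance 65. The circle on this segment as diameter has centre (0.5, 0) and r² = 65/4 = 16.25.
Check P_1: distance² to centre = 7.25 ≤ 16.25, so it lies inside.
All remaining points lie in this disk, and no smaller disk contains both endpoints, so this is the minimum enclosing circle.
The points at distance exactly r from the centre are P_3, P_4 — 2 points.

P_3, P_4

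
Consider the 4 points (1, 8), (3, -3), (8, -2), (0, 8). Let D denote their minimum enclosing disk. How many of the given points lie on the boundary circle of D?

A smallest enclosing disk is always determined by at most three of the input points on its boundary.
The farthest pair is (8, -2)–(0, 8) with squared distance 164. The circle on this segment as diameter has centre (4, 3) and r² = 164/4 = 41.
Check (1, 8): distance² to centre = 34 ≤ 41, so it lies inside.
All remaining points lie in this disk, and no smaller disk contains both endpoints, so this is the minimum enclosing circle.
The points at distance exactly r from the centre are (8, -2), (0, 8) — 2 points.

2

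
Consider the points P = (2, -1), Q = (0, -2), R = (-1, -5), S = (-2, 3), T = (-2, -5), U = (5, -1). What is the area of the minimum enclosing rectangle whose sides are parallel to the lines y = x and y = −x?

60.5

In coordinates u = x + y, v = x − y the rectangle is axis-aligned; the map (x,y)→(u,v) scales areas by 2.
u-values: 1, -2, -6, 1, -7, 4; range = 4 − (-7) = 11.
v-values: 3, 2, 4, -5, 3, 6; range = 6 − (-5) = 11.
Area = (11 × 11) / 2 = 60.5.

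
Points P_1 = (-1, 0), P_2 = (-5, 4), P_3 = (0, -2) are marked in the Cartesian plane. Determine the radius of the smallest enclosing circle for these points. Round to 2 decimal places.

3.91

Side lengths²: P_1P_2² = 32, P_1P_3² = 5, P_2P_3² = 61.
Since P_2P_3² = 61 ≥ 32 + 5 = 37, the angle opposite P_2P_3 is not acute, so the smallest enclosing circle has P_2P_3 as diameter.
Centre = midpoint of P_2P_3 = (-2.5, 1), r² = 61/4 = 15.25.
r = √(15.25) ≈ 3.91.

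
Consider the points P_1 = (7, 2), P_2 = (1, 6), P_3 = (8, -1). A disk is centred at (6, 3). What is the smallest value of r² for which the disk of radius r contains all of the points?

34

The required radius is the distance from (6, 3) to the farthest point.
Squared distances: 2, 34, 20.
Maximum is 34, attained at P_2.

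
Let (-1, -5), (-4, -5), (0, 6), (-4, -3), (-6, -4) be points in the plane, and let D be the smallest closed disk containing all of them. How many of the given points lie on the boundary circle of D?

3

A smallest enclosing disk is always determined by at most three of the input points on its boundary.
The minimum enclosing circle is determined by three boundary points: (-4, -5), (0, 6), (-6, -4).
Their circumcentre is (-63/26, 17/26) with r² = 11645/338.
The farthest remaining point (-1, -5) is at distance² 11489/338 ≤ 11645/338.
The points at distance exactly r from the centre are (-4, -5), (0, 6), (-6, -4) — 3 points.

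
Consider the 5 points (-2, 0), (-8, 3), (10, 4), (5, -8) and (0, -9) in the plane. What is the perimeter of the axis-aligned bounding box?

62

Width = max x − min x = 10 − (-8) = 18.
Height = max y − min y = 4 − (-9) = 13.
Perimeter = 2(18 + 13) = 62.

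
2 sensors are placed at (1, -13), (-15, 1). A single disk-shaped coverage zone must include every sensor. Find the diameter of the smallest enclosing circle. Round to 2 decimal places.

The smallest circle enclosing two points has them as diameter endpoints.
Centre = midpoint = (-7, -6); r² = |(1, -13)−(-15, 1)|²/4 = 452/4 = 113.
Diameter = 2r = 2√113 ≈ 21.26.

21.26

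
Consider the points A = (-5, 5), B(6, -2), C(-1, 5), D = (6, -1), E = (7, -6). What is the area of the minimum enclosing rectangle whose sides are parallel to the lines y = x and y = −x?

In coordinates u = x + y, v = x − y the rectangle is axis-aligned; the map (x,y)→(u,v) scales areas by 2.
u-values: 0, 4, 4, 5, 1; range = 5 − 0 = 5.
v-values: -10, 8, -6, 7, 13; range = 13 − (-10) = 23.
Area = (5 × 23) / 2 = 57.5.

57.5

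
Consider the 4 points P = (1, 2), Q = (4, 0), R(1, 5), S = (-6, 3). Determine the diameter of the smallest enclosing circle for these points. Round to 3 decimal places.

The farthest pair is Q–S with squared distance 109. The circle on this segment as diameter has centre (-1, 1.5) and r² = 109/4 = 27.25.
Check P: distance² to centre = 4.25 ≤ 27.25, so it lies inside.
All remaining points lie in this disk, and no smaller disk contains both endpoints, so this is the minimum enclosing circle.
Diameter = 2r = 2√(27.25) ≈ 10.440.

10.440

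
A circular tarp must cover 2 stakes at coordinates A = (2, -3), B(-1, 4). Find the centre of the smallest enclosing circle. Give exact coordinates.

The smallest circle enclosing two points has them as diameter endpoints.
Centre = midpoint = (0.5, 0.5); r² = |AB|²/4 = 58/4 = 14.5.
Centre = (0.5, 0.5).

(0.5, 0.5)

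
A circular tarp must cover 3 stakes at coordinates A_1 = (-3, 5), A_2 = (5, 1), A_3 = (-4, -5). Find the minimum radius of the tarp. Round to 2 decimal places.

5.79

Side lengths²: A_1A_2² = 80, A_1A_3² = 101, A_2A_3² = 117.
Since A_2A_3² = 117 < 101 + 80 = 181, the triangle is acute, so the smallest enclosing circle is the circumcircle.
Circumcentre = (-9/14, -2/7), r² = 6565/196.
r = √(6565/196) ≈ 5.79.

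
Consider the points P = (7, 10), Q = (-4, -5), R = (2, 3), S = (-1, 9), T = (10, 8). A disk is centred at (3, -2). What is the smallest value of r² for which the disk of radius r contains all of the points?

The required radius is the distance from (3, -2) to the farthest point.
Squared distances: 160, 58, 26, 137, 149.
Maximum is 160, attained at P.

160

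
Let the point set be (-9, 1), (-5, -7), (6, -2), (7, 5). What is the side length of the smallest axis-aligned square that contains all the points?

The bounding box has width 16 and height 12.
An axis-aligned square enclosing the set must have side ≥ max(width, height).
So the minimum side is max(16, 12) = 16.

16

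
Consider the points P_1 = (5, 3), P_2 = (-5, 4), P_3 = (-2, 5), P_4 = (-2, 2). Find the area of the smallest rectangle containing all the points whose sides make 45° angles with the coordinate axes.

49.5

In coordinates u = x + y, v = x − y the rectangle is axis-aligned; the map (x,y)→(u,v) scales areas by 2.
u-values: 8, -1, 3, 0; range = 8 − (-1) = 9.
v-values: 2, -9, -7, -4; range = 2 − (-9) = 11.
Area = (9 × 11) / 2 = 49.5.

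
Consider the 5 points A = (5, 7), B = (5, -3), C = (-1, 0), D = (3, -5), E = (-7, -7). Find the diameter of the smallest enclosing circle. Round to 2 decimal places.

18.44

The farthest pair is A–E with squared distance 340. The circle on this segment as diameter has centre (-1, 0) and r² = 340/4 = 85.
Check B: distance² to centre = 45 ≤ 85, so it lies inside.
All remaining points lie in this disk, and no smaller disk contains both endpoints, so this is the minimum enclosing circle.
Diameter = 2r = 2√85 ≈ 18.44.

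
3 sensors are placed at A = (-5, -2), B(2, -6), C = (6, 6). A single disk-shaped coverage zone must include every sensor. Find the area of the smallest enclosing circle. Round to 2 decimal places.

Side lengths²: AB² = 65, AC² = 185, BC² = 160.
Since AC² = 185 < 160 + 65 = 225, the triangle is acute, so the smallest enclosing circle is the circumcircle.
Circumcentre = (1.3, 0.9), r² = 48.1.
Area = π·r² = π·48.1 ≈ 151.11.

151.11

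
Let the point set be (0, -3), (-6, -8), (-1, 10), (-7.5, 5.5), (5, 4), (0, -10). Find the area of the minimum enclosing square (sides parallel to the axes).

400

The bounding box has width 12.5 and height 20.
An axis-aligned square enclosing the set must have side ≥ max(width, height).
So the minimum side is max(12.5, 20) = 20.
Area = 20² = 400.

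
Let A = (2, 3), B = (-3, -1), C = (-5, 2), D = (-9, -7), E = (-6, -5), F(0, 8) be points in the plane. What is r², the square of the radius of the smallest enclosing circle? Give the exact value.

76.5

By Welzl's lemma the MEC is supported by two points (diametrically opposite) or three points (on a circumcircle).
The farthest pair is D–F with squared distance 306. The circle on this segment as diameter has centre (-4.5, 0.5) and r² = 306/4 = 76.5.
Check A: distance² to centre = 48.5 ≤ 76.5, so it lies inside.
All remaining points lie in this disk, and no smaller disk contains both endpoints, so this is the minimum enclosing circle.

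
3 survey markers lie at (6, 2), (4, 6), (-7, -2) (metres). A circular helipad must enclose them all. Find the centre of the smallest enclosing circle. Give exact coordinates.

(-5/6, 13/12)

Call the three points A, B, C in the order given.
Side lengths²: AB² = 20, AC² = 185, BC² = 185.
Since BC² = 185 < 185 + 20 = 205, the triangle is acute, so the smallest enclosing circle is the circumcircle.
Circumcentre = (-5/6, 13/12), r² = 6845/144.
Centre = (-5/6, 13/12).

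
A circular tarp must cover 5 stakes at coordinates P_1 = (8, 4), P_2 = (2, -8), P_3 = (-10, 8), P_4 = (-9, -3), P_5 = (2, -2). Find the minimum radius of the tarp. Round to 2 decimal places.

A smallest enclosing disk is always determined by at most three of the input points on its boundary.
The minimum enclosing circle is determined by three boundary points: P_1, P_2, P_3.
Their circumcentre is (-2, 1.5) with r² = 106.25.
The farthest remaining point P_4 is at distance² 69.25 ≤ 106.25.
r = √(106.25) ≈ 10.31.

10.31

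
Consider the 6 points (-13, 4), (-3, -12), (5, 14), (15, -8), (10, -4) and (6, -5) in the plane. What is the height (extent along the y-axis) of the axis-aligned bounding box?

max y = 14, min y = -12, so height = 26.

26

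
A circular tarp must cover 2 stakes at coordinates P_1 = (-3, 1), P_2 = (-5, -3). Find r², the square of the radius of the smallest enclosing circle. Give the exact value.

The smallest circle enclosing two points has them as diameter endpoints.
Centre = midpoint = (-4, -1); r² = |P_1P_2|²/4 = 20/4 = 5.

5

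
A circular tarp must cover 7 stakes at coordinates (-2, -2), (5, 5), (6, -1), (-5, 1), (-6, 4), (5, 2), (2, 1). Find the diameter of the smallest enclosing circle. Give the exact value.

13

By Welzl's lemma the MEC is supported by two points (diametrically opposite) or three points (on a circumcircle).
The farthest pair is (6, -1)–(-6, 4) with squared distance 169. The circle on this segment as diameter has centre (0, 1.5) and r² = 169/4 = 42.25.
Check (-2, -2): distance² to centre = 16.25 ≤ 42.25, so it lies inside.
All remaining points lie in this disk, and no smaller disk contains both endpoints, so this is the minimum enclosing circle.
Diameter = 2r = 2√(42.25) = 13.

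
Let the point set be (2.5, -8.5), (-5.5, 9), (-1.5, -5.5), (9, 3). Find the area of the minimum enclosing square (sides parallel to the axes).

The bounding box has width 14.5 and height 17.5.
An axis-aligned square enclosing the set must have side ≥ max(width, height).
So the minimum side is max(14.5, 17.5) = 17.5.
Area = 17.5² = 306.25.

306.25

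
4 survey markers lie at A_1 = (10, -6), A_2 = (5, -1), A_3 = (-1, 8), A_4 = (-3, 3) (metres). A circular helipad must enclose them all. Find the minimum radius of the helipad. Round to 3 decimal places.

8.902

By Welzl's lemma the MEC is supported by two points (diametrically opposite) or three points (on a circumcircle).
The farthest pair is A_1–A_3 with squared distance 317. The circle on this segment as diameter has centre (4.5, 1) and r² = 317/4 = 79.25.
Check A_2: distance² to centre = 4.25 ≤ 79.25, so it lies inside.
All remaining points lie in this disk, and no smaller disk contains both endpoints, so this is the minimum enclosing circle.
r = √(79.25) ≈ 8.902.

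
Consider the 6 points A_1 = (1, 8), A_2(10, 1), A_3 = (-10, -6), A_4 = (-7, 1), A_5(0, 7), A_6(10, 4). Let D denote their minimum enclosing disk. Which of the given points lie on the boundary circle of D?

A_3, A_6

By Welzl's lemma the MEC is supported by two points (diametrically opposite) or three points (on a circumcircle).
The farthest pair is A_3–A_6 with squared distance 500. The circle on this segment as diameter has centre (0, -1) and r² = 500/4 = 125.
Check A_1: distance² to centre = 82 ≤ 125, so it lies inside.
All remaining points lie in this disk, and no smaller disk contains both endpoints, so this is the minimum enclosing circle.
The points at distance exactly r from the centre are A_3, A_6 — 2 points.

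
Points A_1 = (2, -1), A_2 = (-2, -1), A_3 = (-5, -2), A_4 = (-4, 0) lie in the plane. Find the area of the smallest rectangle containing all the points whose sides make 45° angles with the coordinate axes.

In coordinates u = x + y, v = x − y the rectangle is axis-aligned; the map (x,y)→(u,v) scales areas by 2.
u-values: 1, -3, -7, -4; range = 1 − (-7) = 8.
v-values: 3, -1, -3, -4; range = 3 − (-4) = 7.
Area = (8 × 7) / 2 = 28.

28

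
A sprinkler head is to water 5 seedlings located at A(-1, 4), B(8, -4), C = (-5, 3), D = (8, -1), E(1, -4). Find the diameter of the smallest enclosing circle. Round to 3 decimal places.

The minimum enclosing circle of a finite set is fixed by two of the points (as a diameter) or three (as a circumcircle).
The farthest pair is B–C with squared distance 218. The circle on this segment as diameter has centre (1.5, -0.5) and r² = 218/4 = 54.5.
Check A: distance² to centre = 26.5 ≤ 54.5, so it lies inside.
All remaining points lie in this disk, and no smaller disk contains both endpoints, so this is the minimum enclosing circle.
Diameter = 2r = 2√(54.5) ≈ 14.765.

14.765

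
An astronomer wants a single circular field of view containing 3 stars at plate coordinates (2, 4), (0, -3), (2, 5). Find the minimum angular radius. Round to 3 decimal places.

4.123

Call the three points A, B, C in the order given.
Side lengths²: AB² = 53, AC² = 1, BC² = 68.
Since BC² = 68 ≥ 53 + 1 = 54, the angle opposite BC is not acute, so the smallest enclosing circle has BC as diameter.
Centre = midpoint of BC = (1, 1), r² = 68/4 = 17.
r = √17 ≈ 4.123.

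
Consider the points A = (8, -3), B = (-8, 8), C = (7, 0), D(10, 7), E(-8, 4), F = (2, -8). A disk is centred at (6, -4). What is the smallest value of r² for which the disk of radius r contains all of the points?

The required radius is the distance from (6, -4) to the farthest point.
Squared distances: 5, 340, 17, 137, 260, 32.
Maximum is 340, attained at B.

340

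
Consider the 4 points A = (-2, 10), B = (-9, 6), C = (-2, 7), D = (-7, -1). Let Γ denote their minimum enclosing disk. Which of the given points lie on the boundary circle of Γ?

The minimum enclosing circle of a finite set is fixed by two of the points (as a diameter) or three (as a circumcircle).
The farthest pair is A–D with squared distance 146. The circle on this segment as diameter has centre (-4.5, 4.5) and r² = 146/4 = 36.5.
Check B: distance² to centre = 22.5 ≤ 36.5, so it lies inside.
All remaining points lie in this disk, and no smaller disk contains both endpoints, so this is the minimum enclosing circle.
The points at distance exactly r from the centre are A, D — 2 points.

A, D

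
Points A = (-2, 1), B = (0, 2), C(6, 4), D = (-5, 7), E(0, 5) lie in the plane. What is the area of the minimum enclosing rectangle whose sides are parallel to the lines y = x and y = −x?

77

In coordinates u = x + y, v = x − y the rectangle is axis-aligned; the map (x,y)→(u,v) scales areas by 2.
u-values: -1, 2, 10, 2, 5; range = 10 − (-1) = 11.
v-values: -3, -2, 2, -12, -5; range = 2 − (-12) = 14.
Area = (11 × 14) / 2 = 77.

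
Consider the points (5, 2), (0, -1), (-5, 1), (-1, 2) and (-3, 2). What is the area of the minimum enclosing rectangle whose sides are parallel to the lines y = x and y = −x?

49.5

In coordinates u = x + y, v = x − y the rectangle is axis-aligned; the map (x,y)→(u,v) scales areas by 2.
u-values: 7, -1, -4, 1, -1; range = 7 − (-4) = 11.
v-values: 3, 1, -6, -3, -5; range = 3 − (-6) = 9.
Area = (11 × 9) / 2 = 49.5.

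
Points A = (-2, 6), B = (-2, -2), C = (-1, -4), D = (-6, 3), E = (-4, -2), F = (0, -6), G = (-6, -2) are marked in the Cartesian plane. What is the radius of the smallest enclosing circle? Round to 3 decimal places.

The farthest pair is A–F with squared distance 148. The circle on this segment as diameter has centre (-1, 0) and r² = 148/4 = 37.
Check B: distance² to centre = 5 ≤ 37, so it lies inside.
All remaining points lie in this disk, and no smaller disk contains both endpoints, so this is the minimum enclosing circle.
r = √37 ≈ 6.083.

6.083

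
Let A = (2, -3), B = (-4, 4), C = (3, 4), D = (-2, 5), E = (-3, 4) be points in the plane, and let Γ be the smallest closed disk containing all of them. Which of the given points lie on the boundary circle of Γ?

A, B, C

A smallest enclosing disk is always determined by at most three of the input points on its boundary.
The minimum enclosing circle is determined by three boundary points: A, B, C.
Their circumcentre is (-0.5, 13/14) with r² = 2125/98.
The farthest remaining point D is at distance² 1845/98 ≤ 2125/98.
The points at distance exactly r from the centre are A, B, C — 3 points.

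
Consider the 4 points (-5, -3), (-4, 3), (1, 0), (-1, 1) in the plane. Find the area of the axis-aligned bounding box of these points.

x ranges over [-5, 1], width 6.
y ranges over [-3, 3], height 6.
Area = 6 × 6 = 36.

36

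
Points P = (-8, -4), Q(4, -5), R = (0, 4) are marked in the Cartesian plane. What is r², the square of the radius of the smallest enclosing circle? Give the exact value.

14065/338

Side lengths²: PQ² = 145, PR² = 128, QR² = 97.
Since PQ² = 145 < 128 + 97 = 225, the triangle is acute, so the smallest enclosing circle is the circumcircle.
Circumcentre = (-47/26, -57/26), r² = 14065/338.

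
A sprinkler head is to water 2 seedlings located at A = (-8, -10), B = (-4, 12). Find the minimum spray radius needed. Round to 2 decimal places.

The smallest circle enclosing two points has them as diameter endpoints.
Centre = midpoint = (-6, 1); r² = |AB|²/4 = 500/4 = 125.
r = √125 ≈ 11.18.

11.18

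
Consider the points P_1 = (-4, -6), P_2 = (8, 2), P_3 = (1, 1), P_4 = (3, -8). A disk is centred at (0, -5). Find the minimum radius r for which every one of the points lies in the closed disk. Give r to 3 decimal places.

10.630

The required radius is the distance from (0, -5) to the farthest point.
Squared distances: 17, 113, 37, 18.
Maximum is 113, attained at P_2.
r = √113 ≈ 10.630.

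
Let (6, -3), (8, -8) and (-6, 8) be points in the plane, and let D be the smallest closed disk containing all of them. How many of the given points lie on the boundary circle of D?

2

Call the three points A, B, C in the order given.
Side lengths²: AB² = 29, AC² = 265, BC² = 452.
Since BC² = 452 ≥ 265 + 29 = 294, the angle opposite BC is not acute, so the smallest enclosing circle has BC as diameter.
Centre = midpoint of BC = (1, 0), r² = 452/4 = 113.
The points at distance exactly r from the centre are (8, -8), (-6, 8) — 2 points.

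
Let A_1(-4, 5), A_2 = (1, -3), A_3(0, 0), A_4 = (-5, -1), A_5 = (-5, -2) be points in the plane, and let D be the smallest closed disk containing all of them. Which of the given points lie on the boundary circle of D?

A_1, A_2

The farthest pair is A_1–A_2 with squared distance 89. The circle on this segment as diameter has centre (-1.5, 1) and r² = 89/4 = 22.25.
Check A_3: distance² to centre = 3.25 ≤ 22.25, so it lies inside.
All remaining points lie in this disk, and no smaller disk contains both endpoints, so this is the minimum enclosing circle.
The points at distance exactly r from the centre are A_1, A_2 — 2 points.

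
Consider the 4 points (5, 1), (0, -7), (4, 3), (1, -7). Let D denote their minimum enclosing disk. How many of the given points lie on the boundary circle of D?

The minimum enclosing circle of a finite set is fixed by two of the points (as a diameter) or three (as a circumcircle).
The farthest pair is (0, -7)–(4, 3) with squared distance 116. The circle on this segment as diameter has centre (2, -2) and r² = 116/4 = 29.
Check (5, 1): distance² to centre = 18 ≤ 29, so it lies inside.
All remaining points lie in this disk, and no smaller disk contains both endpoints, so this is the minimum enclosing circle.
The points at distance exactly r from the centre are (0, -7), (4, 3) — 2 points.

2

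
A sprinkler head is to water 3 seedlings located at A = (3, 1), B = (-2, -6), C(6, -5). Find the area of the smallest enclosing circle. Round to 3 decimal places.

65.359

Side lengths²: AB² = 74, AC² = 45, BC² = 65.
Since AB² = 74 < 65 + 45 = 110, the triangle is acute, so the smallest enclosing circle is the circumcircle.
Circumcentre = (59/34, -115/34), r² = 12025/578.
Area = π·r² = π·12025/578 ≈ 65.359.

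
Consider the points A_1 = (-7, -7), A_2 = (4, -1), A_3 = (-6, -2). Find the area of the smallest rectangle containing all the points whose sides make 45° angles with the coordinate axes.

76.5

In coordinates u = x + y, v = x − y the rectangle is axis-aligned; the map (x,y)→(u,v) scales areas by 2.
u-values: -14, 3, -8; range = 3 − (-14) = 17.
v-values: 0, 5, -4; range = 5 − (-4) = 9.
Area = (17 × 9) / 2 = 76.5.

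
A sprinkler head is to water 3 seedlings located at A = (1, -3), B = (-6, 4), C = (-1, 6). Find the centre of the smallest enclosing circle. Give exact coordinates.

Side lengths²: AB² = 98, AC² = 85, BC² = 29.
Since AB² = 98 < 85 + 29 = 114, the triangle is acute, so the smallest enclosing circle is the circumcircle.
Circumcentre = (-27/14, 15/14), r² = 2465/98.
Centre = (-27/14, 15/14).

(-27/14, 15/14)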